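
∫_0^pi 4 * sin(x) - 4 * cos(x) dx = 8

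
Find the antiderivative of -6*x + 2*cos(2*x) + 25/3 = -3*x^2 + 25*x/3 + sin(2*x) + C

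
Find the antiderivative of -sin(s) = cos(s) + C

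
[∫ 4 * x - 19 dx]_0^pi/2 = -32 - 3*pi/2 + 2*(4 - pi/2)^2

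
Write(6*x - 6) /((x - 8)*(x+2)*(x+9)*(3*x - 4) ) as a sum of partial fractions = -27/(3100*(3*x - 4)) + 60/(3689*(x + 9)) - 9/(350*(x + 2)) + 21/(1700*(x - 8))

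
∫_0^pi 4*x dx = 2*pi^2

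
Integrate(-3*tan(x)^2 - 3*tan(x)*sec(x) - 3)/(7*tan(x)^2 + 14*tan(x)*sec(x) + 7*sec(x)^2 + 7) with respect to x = 3*acot(tan(x) + sec(x))/7 + C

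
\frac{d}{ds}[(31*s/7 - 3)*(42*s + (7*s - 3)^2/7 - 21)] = 93*s^2 + 1938*s/7 - 9570/49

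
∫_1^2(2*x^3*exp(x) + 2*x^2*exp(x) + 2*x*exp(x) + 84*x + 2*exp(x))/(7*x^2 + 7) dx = -6*log(2) - 2*E/7 + 4*exp(2)/7 + 6*log(5)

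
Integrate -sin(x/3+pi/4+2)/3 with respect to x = cos(x/3 + pi/4 + 2) + C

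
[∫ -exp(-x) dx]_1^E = -exp(-1) + exp(-E)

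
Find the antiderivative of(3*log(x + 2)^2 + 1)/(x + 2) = log(x + 2)^3 + log(x + 2) + C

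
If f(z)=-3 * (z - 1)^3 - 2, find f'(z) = -9*z^2 + 18*z - 9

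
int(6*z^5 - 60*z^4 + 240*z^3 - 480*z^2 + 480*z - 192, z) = z^6 - 12*z^5 + 60*z^4 - 160*z^3 + 240*z^2 - 192*z + C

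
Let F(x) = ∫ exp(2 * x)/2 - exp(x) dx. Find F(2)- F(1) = -(-1 + E/2)^2 + (-1 + exp(2)/2)^2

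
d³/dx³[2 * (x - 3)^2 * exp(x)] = 2*x^2*exp(x) - 6*exp(x)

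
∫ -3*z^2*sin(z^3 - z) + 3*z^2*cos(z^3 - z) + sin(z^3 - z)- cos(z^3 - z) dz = sqrt(2)*cos(-z^3 + z + pi/4) + C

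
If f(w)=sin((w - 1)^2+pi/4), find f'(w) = 2*w*cos(w^2 - 2*w + pi/4 + 1) - 2*cos(w^2 - 2*w + pi/4 + 1)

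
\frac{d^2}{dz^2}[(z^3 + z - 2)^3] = 72*z^7 + 126*z^5 - 180*z^4 + 60*z^3 - 144*z^2 + 78*z - 12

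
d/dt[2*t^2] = 4*t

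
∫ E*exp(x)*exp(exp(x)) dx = exp(exp(x) + 1) + C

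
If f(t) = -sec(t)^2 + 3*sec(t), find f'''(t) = (-3 + 8/cos(t) + 18/cos(t)^2 - 24/cos(t)^3)*sin(t)/cos(t)^2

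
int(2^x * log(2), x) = 2^x + C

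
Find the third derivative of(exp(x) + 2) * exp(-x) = -2*exp(-x)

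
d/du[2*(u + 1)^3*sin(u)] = 2*(u + 1)^2*(u*cos(u) + 3*sin(u) + cos(u))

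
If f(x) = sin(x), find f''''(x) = sin(x)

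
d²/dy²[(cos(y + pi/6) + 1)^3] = 6*sin(y + pi/6)^2*cos(y + pi/6) + 6*sin(y + pi/6)^2 - 3*cos(y + pi/6)^3 - 6*cos(y + pi/6)^2 - 3*cos(y + pi/6)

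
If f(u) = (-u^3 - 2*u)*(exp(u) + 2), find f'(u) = -u^3*exp(u) - 3*u^2*exp(u) - 6*u^2 - 2*u*exp(u) - 2*exp(u) - 4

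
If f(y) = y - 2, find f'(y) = 1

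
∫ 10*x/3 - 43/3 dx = 5*x^2/3 - 43*x/3 + C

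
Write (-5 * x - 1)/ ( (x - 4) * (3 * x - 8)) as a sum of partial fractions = 43/(4*(3*x - 8)) - 21/(4*(x - 4))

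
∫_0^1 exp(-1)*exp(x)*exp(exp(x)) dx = -1 + exp(-1 + E)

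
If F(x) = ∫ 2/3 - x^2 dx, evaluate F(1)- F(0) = 1/3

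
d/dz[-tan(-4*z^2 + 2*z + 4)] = 8*z*tan(-4*z^2 + 2*z + 4)^2 + 8*z - 2*tan(-4*z^2 + 2*z + 4)^2 - 2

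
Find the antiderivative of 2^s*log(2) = 2^s + C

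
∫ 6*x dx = 3*x^2 + C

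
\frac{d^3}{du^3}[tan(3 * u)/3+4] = 54*tan(3*u)^4 + 72*tan(3*u)^2 + 18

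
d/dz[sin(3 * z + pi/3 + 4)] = 3*cos(3*z + pi/3 + 4)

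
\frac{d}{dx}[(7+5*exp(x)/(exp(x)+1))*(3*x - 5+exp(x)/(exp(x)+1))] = (15*x*exp(2*x) + 15*x*exp(x) + 36*exp(3*x) + 85*exp(2*x) + 60*exp(x) + 21)/(exp(3*x) + 3*exp(2*x) + 3*exp(x) + 1)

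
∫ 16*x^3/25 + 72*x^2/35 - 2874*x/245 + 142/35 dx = 4*x^4/25 + 24*x^3/35 - 1437*x^2/245 + 142*x/35 + C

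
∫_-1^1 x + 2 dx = 4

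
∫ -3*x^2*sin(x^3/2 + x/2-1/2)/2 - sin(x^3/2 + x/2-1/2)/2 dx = cos((x^3 + x - 1)/2) + C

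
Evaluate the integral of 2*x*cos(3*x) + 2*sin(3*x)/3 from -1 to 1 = 0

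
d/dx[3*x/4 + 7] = 3/4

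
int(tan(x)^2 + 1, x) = tan(x) + C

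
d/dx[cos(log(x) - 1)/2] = -sin(log(x) - 1)/(2*x)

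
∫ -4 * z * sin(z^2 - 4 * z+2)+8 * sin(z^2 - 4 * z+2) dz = 2*cos((z - 2)^2 - 2) + C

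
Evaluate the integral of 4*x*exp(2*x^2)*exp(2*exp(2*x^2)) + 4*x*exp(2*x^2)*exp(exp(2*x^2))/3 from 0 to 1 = -exp(2)/2 - E/3 + exp(exp(2))/3 + exp(2*exp(2))/2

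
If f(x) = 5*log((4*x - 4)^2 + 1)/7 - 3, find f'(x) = (160*x - 160)/(112*x^2 - 224*x + 119)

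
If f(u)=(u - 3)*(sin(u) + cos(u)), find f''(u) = -u*sin(u) - u*cos(u) + sin(u) + 5*cos(u)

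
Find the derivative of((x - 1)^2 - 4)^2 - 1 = 4*x^3 - 12*x^2 - 4*x + 12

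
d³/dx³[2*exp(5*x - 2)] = 250*exp(5*x - 2)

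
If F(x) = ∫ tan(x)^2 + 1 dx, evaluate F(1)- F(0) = tan(1)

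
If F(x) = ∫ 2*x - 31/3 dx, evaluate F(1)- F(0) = -28/3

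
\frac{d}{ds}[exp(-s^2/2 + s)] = -s*exp(-s^2/2 + s) + exp(-s^2/2 + s)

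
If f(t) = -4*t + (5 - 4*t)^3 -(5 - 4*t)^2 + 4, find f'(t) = -192*t^2 + 448*t - 264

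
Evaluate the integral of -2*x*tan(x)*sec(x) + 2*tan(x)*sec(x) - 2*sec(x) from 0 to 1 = -2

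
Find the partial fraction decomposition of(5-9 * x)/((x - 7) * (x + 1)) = -7/(4*(x + 1)) - 29/(4*(x - 7))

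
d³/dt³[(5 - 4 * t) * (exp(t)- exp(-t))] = (-4*t*exp(2*t) - 4*t - 7*exp(2*t) + 17)*exp(-t)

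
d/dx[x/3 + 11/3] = 1/3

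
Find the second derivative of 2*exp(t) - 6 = 2*exp(t)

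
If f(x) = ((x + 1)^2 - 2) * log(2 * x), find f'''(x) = (2*x^2 - 2*x - 2)/x^3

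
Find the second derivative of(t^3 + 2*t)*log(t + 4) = (6*t^3*log(t + 4) + 5*t^3 + 48*t^2*log(t + 4) + 24*t^2 + 96*t*log(t + 4) + 2*t + 16)/(t^2 + 8*t + 16)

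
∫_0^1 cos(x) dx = sin(1)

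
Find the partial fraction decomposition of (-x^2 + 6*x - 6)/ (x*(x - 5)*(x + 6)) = -13/(11*(x + 6)) - 1/(55*(x - 5)) + 1/(5*x)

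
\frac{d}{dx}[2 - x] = -1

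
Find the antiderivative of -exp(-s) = exp(-s) + C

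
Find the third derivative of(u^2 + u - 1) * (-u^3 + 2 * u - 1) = -60*u^2 - 24*u + 18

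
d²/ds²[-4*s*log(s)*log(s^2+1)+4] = (-8*s^4*log(s) - 4*s^4*log(s^2 + 1) - 16*s^4 - 24*s^2*log(s) - 8*s^2*log(s^2 + 1) - 16*s^2 - 4*log(s^2 + 1))/(s^5 + 2*s^3 + s)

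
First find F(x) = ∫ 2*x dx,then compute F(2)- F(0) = 4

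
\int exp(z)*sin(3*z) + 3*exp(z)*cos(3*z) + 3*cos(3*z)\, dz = (exp(z) + 1)*sin(3*z) + C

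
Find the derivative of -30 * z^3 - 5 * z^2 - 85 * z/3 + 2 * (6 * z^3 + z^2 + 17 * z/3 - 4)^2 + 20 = 432*z^5 + 120*z^4 + 552*z^3 - 310*z^2 + 778*z/9 - 119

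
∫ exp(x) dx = exp(x) + C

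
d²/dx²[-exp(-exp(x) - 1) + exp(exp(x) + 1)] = (-exp(2*x) + exp(x) + exp(x + 2*exp(x) + 2) + exp(2*x + 2*exp(x) + 2))*exp(-exp(x) - 1)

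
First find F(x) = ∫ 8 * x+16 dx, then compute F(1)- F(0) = 20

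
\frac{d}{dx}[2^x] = 2^x*log(2)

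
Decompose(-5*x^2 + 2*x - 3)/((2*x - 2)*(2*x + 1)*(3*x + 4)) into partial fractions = -131/(70*(3*x + 4)) + 7/(10*(2*x + 1)) - 1/(7*(x - 1))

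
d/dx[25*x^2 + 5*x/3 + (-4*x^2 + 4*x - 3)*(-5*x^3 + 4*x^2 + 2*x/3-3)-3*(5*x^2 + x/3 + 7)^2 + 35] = 100*x^4 - 444*x^3 + 55*x^2 - 1096*x/3 - 79/3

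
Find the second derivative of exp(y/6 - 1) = exp(y/6 - 1)/36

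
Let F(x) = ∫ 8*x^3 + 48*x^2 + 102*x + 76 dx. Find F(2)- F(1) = 371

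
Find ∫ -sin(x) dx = cos(x) + C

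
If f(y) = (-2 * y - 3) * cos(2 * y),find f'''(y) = -16*y*sin(2*y) - 24*sin(2*y) + 24*cos(2*y)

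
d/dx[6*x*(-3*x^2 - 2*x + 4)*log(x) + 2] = -54*x^2*log(x) - 18*x^2 - 24*x*log(x) - 12*x + 24*log(x) + 24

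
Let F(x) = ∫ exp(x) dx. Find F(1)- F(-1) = E - exp(-1)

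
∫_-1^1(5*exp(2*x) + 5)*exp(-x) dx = -10*exp(-1) + 10*E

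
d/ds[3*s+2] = 3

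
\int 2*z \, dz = z^2 + C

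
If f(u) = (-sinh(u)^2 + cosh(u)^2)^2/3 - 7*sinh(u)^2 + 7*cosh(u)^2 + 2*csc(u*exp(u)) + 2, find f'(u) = -2*(u + 1)*exp(u)*cos(u*exp(u))/sin(u*exp(u))^2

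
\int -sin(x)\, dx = cos(x) + C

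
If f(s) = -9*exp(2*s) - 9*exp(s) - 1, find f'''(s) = -72*exp(2*s) - 9*exp(s)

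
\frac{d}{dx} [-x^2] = -2*x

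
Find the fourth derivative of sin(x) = sin(x)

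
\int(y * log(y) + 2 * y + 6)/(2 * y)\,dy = (y + 6)*(log(y) + 1)/2 + C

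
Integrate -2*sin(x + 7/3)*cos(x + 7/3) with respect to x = cos(x + 7/3)^2 + C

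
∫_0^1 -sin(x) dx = -1 + cos(1)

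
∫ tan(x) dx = log(2*sec(x)) + C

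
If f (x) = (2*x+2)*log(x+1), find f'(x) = 2*log(x + 1) + 2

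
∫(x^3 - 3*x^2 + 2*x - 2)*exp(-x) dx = -x*(x^2 + 2)*exp(-x) + C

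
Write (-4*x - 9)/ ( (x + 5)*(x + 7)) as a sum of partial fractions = -19/(2*(x + 7)) + 11/(2*(x + 5))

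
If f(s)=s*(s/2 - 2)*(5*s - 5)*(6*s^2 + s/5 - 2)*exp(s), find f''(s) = 15*s^5*exp(s) + 151*s^4*exp(s)/2 - 487*s^3*exp(s)/2 - 552*s^2*exp(s) + 403*s*exp(s) + 14*exp(s)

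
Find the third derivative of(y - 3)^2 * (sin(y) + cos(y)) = y^2*sin(y) - y^2*cos(y) - 12*y*sin(y) + 21*sin(y) + 15*cos(y)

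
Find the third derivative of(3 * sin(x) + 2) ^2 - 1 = -12*(6*sin(x) + 1)*cos(x)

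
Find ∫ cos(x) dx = sin(x) + C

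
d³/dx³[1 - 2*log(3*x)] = -4/x^3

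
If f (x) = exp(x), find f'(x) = exp(x)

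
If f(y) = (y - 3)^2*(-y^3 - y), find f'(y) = -5*y^4 + 24*y^3 - 30*y^2 + 12*y - 9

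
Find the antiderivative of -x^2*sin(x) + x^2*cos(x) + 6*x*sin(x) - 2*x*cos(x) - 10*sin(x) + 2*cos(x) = sqrt(2)*((x - 2)^2 + 2)*sin(x + pi/4) + C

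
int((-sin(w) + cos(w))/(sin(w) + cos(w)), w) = log(3*sin(w) + 3*cos(w)) + C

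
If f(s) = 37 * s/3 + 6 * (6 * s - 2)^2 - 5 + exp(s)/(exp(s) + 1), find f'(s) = (1296*s*exp(2*s) + 2592*s*exp(s) + 1296*s - 395*exp(2*s) - 787*exp(s) - 395)/(3*exp(2*s) + 6*exp(s) + 3)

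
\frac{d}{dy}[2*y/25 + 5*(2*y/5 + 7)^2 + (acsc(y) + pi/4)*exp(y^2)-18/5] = (100*y^3*sqrt(1 - 1/y^2)*exp(y^2)*acsc(y) + 25*pi*y^3*sqrt(1 - 1/y^2)*exp(y^2) + 80*y^3*sqrt(1 - 1/y^2) + 1404*y^2*sqrt(1 - 1/y^2) - 50*exp(y^2))/(50*y^2*sqrt(1 - 1/y^2))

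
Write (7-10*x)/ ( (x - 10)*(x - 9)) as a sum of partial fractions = 83/(x - 9) - 93/(x - 10)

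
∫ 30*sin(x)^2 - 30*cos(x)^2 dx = -15*sin(2*x) + C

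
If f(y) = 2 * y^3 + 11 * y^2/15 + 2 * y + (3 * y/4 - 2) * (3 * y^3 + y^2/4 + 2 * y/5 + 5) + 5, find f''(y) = 27*y^2 - 183*y/8 + 16/15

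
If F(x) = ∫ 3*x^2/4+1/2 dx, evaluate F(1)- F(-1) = 3/2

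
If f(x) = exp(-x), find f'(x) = -exp(-x)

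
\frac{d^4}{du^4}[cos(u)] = cos(u)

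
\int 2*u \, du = u^2 + C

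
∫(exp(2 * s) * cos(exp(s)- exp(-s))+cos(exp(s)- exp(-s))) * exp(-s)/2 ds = sin(2*sinh(s))/2 + C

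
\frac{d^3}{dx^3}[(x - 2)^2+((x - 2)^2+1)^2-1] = 24*x - 48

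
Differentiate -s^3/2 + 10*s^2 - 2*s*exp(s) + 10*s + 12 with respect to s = -3*s^2/2 - 2*s*exp(s) + 20*s - 2*exp(s) + 10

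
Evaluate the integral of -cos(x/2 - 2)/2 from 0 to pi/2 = -sin(2) - cos(pi/4 + 2)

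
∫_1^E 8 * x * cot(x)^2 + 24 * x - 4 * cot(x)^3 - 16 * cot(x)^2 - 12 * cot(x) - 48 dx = -2*(cot(1) + 3)^2 - 8 + 4*cot(1) - 4*cot(E) + 2*(-2*E + cot(E) + 5)^2 + 8*E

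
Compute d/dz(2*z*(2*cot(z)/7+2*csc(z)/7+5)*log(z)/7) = -4*z*log(z)*cos(z)/(49*sin(z)^2) - 4*z*log(z)/(49*sin(z)^2) + 10*log(z)/7 + 4*log(z)/(49*tan(z)) + 4*log(z)/(49*sin(z)) + 10/7 + 4/(49*tan(z)) + 4/(49*sin(z))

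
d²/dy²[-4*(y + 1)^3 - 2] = -24*y - 24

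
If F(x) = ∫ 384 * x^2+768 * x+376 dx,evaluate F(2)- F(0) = 3312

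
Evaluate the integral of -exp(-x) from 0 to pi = -1 + exp(-pi)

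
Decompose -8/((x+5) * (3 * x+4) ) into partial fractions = -24/(11*(3*x + 4)) + 8/(11*(x + 5))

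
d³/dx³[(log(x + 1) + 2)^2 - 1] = (4*log(x + 1) + 2)/(x^3 + 3*x^2 + 3*x + 1)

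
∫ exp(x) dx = exp(x) + C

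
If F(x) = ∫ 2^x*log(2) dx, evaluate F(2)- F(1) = 2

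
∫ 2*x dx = x^2 + C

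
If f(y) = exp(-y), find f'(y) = -exp(-y)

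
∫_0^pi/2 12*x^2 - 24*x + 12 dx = 4*(-1 + pi/2)^3 + 4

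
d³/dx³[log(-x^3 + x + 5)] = (6*x^6 + 6*x^4 + 210*x^3 + 6*x^2 - 30*x + 148)/(x^9 - 3*x^7 - 15*x^6 + 3*x^5 + 30*x^4 + 74*x^3 - 15*x^2 - 75*x - 125)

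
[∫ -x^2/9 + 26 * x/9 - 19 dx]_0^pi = -80 - pi/3 + (-4 + pi/3)^2 - (-4 + pi/3)^3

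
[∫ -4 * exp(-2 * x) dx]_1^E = -2*exp(-2) + 2*exp(-2*E)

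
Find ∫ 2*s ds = s^2 + C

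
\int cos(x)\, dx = sin(x) + C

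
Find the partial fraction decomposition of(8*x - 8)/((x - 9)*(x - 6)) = -40/(3*(x - 6)) + 64/(3*(x - 9))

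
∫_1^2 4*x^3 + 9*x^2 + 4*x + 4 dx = 46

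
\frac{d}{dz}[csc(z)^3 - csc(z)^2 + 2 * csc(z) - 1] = (-2 + 2/sin(z) - 3/sin(z)^2)*cos(z)/sin(z)^2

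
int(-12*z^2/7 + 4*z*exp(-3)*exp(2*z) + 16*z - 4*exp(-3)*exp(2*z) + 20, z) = -4*z^3/7 + 8*z^2 + 20*z + (2*z - 3)*exp(2*z - 3) + C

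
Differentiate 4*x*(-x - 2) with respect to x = -8*x - 8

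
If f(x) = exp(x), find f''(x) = exp(x)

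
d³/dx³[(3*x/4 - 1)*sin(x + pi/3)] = -3*x*cos(x + pi/3)/4 - 9*sin(x + pi/3)/4 + cos(x + pi/3)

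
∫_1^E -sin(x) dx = cos(E) - cos(1)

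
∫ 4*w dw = 2*w^2 + C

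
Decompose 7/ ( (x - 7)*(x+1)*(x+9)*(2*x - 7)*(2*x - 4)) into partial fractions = -8/(675*(2*x - 7)) + 7/(70400*(x + 9)) - 7/(3456*(x + 1)) + 7/(990*(x - 2)) + 1/(1280*(x - 7))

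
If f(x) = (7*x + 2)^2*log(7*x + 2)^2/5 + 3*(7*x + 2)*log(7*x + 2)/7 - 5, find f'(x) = 98*x*log(7*x + 2)^2/5 + 98*x*log(7*x + 2)/5 + 28*log(7*x + 2)^2/5 + 43*log(7*x + 2)/5 + 3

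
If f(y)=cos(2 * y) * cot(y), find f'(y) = -2*sin(2*y)/tan(y) - cos(2*y)/sin(y)^2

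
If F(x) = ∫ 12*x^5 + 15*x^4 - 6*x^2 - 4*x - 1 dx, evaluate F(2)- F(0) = 198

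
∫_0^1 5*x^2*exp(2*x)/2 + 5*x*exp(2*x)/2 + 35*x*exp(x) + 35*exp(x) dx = 5*exp(2)/4 + 35*E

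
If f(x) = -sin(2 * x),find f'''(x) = 8*cos(2*x)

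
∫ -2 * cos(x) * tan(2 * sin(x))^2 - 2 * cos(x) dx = -tan(2*sin(x)) + C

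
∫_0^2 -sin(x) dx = -1 + cos(2)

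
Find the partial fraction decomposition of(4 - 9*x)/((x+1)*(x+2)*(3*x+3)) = 22/(3*(x + 2)) - 22/(3*(x + 1)) + 13/(3*(x + 1)^2)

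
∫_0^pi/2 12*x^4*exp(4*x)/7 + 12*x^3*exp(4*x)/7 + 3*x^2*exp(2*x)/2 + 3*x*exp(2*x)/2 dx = 3*pi^2*exp(pi)/16 + 3*pi^4*exp(2*pi)/112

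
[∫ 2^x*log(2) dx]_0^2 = 3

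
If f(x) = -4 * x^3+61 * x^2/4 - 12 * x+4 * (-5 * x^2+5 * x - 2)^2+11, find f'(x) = 400*x^3 - 612*x^2 + 781*x/2 - 92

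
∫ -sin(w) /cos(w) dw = log(-cos(w)) + C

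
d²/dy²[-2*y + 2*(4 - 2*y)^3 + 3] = 192 - 96*y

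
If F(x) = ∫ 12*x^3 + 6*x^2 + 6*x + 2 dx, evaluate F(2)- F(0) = 80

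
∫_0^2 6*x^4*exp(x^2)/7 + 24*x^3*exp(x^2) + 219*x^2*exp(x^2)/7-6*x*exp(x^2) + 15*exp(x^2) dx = 15 + 465*exp(4)/7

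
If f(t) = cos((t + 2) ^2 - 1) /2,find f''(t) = -2*t^2*cos(t^2 + 4*t + 3) - 8*t*cos(t^2 + 4*t + 3) - sin(t^2 + 4*t + 3) - 8*cos(t^2 + 4*t + 3)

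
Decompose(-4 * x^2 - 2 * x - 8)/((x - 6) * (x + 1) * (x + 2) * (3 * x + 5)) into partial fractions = -213/(23*(3*x + 5)) + 5/(2*(x + 2)) + 5/(7*(x + 1)) - 41/(322*(x - 6))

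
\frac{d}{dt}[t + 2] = 1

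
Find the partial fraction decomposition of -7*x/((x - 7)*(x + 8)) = -56/(15*(x + 8)) - 49/(15*(x - 7))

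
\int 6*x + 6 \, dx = 3*x^2 + 6*x + C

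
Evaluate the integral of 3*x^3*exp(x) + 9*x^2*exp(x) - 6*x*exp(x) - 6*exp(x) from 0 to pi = 3*(-2*pi + pi^3)*exp(pi)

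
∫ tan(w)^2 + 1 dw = tan(w) + C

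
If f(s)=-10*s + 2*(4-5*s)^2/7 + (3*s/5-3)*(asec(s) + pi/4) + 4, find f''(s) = (500*s^5*sqrt(1 - 1/s^2) - 500*s^3*sqrt(1 - 1/s^2) + 210*s^2 - 21*s - 105)/(35*s^5*sqrt(1 - 1/s^2) - 35*s^3*sqrt(1 - 1/s^2))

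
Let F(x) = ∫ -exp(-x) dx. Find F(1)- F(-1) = -E + exp(-1)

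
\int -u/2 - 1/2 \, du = -u^2/4 - u/2 + C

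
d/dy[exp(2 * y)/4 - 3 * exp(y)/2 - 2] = exp(2*y)/2 - 3*exp(y)/2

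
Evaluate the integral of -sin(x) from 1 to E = cos(E) - cos(1)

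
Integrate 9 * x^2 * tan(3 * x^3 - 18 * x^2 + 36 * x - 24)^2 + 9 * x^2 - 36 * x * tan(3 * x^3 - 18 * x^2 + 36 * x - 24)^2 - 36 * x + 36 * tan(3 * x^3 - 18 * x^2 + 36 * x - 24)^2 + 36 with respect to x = tan(3*(x - 2)^3) + C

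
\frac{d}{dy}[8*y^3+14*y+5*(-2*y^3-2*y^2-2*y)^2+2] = 120*y^5 + 200*y^4 + 240*y^3 + 144*y^2 + 40*y + 14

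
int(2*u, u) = u^2 + C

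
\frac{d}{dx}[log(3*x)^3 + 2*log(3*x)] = (3*log(x)^2 + 6*log(3)*log(x) + 2 + 3*log(3)^2)/x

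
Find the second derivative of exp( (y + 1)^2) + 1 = 4*y^2*exp(y^2 + 2*y + 1) + 8*y*exp(y^2 + 2*y + 1) + 6*exp(y^2 + 2*y + 1)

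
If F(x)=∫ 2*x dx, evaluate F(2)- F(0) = 4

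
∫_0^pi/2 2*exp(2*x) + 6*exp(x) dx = -16 + (3 + exp(pi/2))^2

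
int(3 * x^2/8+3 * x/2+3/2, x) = x^3/8 + 3*x^2/4 + 3*x/2 + C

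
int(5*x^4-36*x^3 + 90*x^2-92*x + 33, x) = x^5 - 9*x^4 + 30*x^3 - 46*x^2 + 33*x + C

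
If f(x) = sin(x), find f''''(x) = sin(x)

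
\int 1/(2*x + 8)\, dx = log(x/2 + 2)/2 + C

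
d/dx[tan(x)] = cos(x)^(-2)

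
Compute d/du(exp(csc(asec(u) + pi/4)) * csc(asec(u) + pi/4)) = (-exp(csc(asec(u) + pi/4))*cot(asec(u) + pi/4)*csc(asec(u) + pi/4)^2 - exp(csc(asec(u) + pi/4))*cot(asec(u) + pi/4)*csc(asec(u) + pi/4))/(u^2*sqrt(1 - 1/u^2))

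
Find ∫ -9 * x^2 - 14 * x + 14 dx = -3*x^3 - 7*x^2 + 14*x + C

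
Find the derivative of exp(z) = exp(z)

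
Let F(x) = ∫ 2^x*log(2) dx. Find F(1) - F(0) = 1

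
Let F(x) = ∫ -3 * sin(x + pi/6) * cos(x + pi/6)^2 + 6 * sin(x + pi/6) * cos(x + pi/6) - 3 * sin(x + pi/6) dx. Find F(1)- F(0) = (-1 + cos(pi/6 + 1))^3 - (-1 + sqrt(3)/2)^3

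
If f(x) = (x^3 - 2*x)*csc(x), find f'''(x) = (x^3*cos(x)/sin(x) - 6*x^3*cos(x)/sin(x)^3 - 9*x^2 + 18*x^2/sin(x)^2 - 20*x*cos(x)/sin(x) + 12*x*cos(x)/sin(x)^3 + 12 - 12/sin(x)^2)/sin(x)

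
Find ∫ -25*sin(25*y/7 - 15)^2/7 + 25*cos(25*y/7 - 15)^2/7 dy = sin(50*y/7 - 30)/2 + C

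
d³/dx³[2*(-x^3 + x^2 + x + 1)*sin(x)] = 2*x^3*cos(x) + 18*x^2*sin(x) - 2*x^2*cos(x) - 12*x*sin(x) - 38*x*cos(x) - 18*sin(x) + 10*cos(x)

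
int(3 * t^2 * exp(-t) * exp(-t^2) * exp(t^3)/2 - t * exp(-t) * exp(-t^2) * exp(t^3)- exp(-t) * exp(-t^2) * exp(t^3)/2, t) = exp(-t*(-t^2 + t + 1))/2 + C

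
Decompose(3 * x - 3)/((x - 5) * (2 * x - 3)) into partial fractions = -3/(7*(2*x - 3)) + 12/(7*(x - 5))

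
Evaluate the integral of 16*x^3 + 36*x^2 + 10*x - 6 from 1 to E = -16 + (-1 + 3*E + 2*exp(2))^2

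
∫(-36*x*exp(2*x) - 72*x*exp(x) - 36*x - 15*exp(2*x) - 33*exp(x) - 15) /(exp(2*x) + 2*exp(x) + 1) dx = (-(exp(x) + 1)*(18*x^2 + 15*x - 8) - 3*exp(x))/(exp(x) + 1) + C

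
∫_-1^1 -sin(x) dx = 0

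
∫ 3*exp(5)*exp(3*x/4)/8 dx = exp(3*x/4 + 5)/2 + C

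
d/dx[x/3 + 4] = 1/3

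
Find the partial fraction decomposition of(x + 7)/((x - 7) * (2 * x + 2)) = -3/(8*(x + 1)) + 7/(8*(x - 7))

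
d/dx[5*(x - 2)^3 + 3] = 15*x^2 - 60*x + 60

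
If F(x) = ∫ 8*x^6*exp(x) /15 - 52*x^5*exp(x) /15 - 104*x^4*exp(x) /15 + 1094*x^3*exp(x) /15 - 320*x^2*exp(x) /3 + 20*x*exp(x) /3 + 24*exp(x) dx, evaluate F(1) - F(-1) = -168*exp(-1)/5 + 44*E/15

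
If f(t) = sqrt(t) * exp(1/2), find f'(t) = exp(1/2)/(2*sqrt(t))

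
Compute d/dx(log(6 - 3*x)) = 1/(x - 2)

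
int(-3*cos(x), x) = -3*sin(x) + C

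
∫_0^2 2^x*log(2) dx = 3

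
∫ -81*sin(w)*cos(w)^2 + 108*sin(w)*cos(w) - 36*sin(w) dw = (3*cos(w) - 2)^3 + C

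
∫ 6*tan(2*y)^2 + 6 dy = 3*tan(2*y) + C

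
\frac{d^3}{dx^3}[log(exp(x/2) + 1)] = (-exp(3*x/2) + exp(x/2))/(32*exp(3*x/2) + 32*exp(x/2) + 8*exp(2*x) + 48*exp(x) + 8)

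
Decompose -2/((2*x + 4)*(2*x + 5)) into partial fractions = 2/(2*x + 5) - 1/(x + 2)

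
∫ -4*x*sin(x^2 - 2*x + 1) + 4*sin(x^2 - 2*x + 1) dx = 2*cos((x - 1)^2) + C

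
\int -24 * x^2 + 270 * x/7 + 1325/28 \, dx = -8*x^3 + 135*x^2/7 + 1325*x/28 + C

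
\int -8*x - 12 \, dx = -4*x^2 - 12*x + C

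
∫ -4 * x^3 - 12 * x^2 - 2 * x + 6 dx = -x^4 - 4*x^3 - x^2 + 6*x + C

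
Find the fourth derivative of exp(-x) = exp(-x)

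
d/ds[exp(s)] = exp(s)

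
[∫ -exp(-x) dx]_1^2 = -exp(-1) + exp(-2)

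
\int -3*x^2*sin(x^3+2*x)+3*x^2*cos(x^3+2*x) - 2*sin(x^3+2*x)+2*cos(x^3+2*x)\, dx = sin(x*(x^2 + 2)) + cos(x*(x^2 + 2)) + C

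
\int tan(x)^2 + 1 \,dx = tan(x) + C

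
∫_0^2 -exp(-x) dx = -1 + exp(-2)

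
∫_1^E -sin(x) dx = cos(E) - cos(1)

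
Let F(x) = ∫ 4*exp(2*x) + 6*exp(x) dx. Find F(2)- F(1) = -2*(2 + E)^2 - 2*exp(2) + 2*E + 2*(2 + exp(2))^2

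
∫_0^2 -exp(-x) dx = -1 + exp(-2)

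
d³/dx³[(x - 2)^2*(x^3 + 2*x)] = 60*x^2 - 96*x + 36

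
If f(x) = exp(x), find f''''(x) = exp(x)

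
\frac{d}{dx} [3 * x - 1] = 3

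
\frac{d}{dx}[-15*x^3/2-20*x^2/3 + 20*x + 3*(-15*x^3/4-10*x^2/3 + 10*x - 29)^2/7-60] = 2025*x^5/56 + 375*x^4/7 - 2300*x^3/21 + 1200*x^2/7 + 5000*x/21 - 1600/7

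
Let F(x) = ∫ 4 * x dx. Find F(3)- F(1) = 16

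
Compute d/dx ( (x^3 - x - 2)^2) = 6*x^5 - 8*x^3 - 12*x^2 + 2*x + 4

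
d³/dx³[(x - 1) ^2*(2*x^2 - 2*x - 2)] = 48*x - 36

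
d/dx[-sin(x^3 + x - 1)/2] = -(3*x^2 + 1)*cos(x^3 + x - 1)/2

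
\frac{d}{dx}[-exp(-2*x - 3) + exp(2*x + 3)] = (2*exp(4*x + 6) + 2)*exp(-2*x - 3)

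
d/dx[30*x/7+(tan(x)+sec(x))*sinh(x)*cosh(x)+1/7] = tan(x)^2*sinh(2*x)/2 + tan(x)*sinh(2*x)*sec(x)/2 + tan(x)*cosh(2*x) + sinh(2*x)/2 + cosh(2*x)*sec(x) + 30/7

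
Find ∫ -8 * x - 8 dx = -4*x^2 - 8*x + C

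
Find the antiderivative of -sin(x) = cos(x) + C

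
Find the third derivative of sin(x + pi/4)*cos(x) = -4*cos(2*x + pi/4)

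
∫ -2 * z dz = -z^2 + C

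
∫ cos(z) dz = sin(z) + C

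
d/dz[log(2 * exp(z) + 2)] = exp(z)/(exp(z) + 1)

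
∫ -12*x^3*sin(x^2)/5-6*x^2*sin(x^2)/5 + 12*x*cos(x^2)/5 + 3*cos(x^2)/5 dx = 3*x*(2*x + 1)*cos(x^2)/5 + C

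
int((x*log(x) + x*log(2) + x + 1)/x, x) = (x + 1)*log(2*x) + C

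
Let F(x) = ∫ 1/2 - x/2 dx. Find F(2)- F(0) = 0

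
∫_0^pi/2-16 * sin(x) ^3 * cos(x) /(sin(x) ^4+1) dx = -4*log(2)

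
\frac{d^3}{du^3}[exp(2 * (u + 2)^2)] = 64*u^3*exp(2*u^2 + 8*u + 8) + 384*u^2*exp(2*u^2 + 8*u + 8) + 816*u*exp(2*u^2 + 8*u + 8) + 608*exp(2*u^2 + 8*u + 8)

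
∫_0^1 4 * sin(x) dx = 4 - 4*cos(1)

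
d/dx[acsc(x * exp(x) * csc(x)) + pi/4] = (x*cot(x) - x - 1)*exp(-x)*sin(x)/(x^2*sqrt(1 - exp(-2*x)*sin(x)^2/x^2))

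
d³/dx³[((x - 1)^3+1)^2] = 120*x^3 - 360*x^2 + 360*x - 108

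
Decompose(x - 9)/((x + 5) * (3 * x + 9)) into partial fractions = 7/(3*(x + 5)) - 2/(x + 3)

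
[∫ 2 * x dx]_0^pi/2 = pi^2/4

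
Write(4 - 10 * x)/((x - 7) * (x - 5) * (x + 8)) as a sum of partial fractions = 28/(65*(x + 8)) + 23/(13*(x - 5)) - 11/(5*(x - 7))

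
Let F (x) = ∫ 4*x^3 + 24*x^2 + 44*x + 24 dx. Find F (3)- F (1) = 512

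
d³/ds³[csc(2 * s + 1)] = -48*cot(2*s + 1)^3*csc(2*s + 1) - 40*cot(2*s + 1)*csc(2*s + 1)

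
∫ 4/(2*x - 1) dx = 2*log(2*x - 1) + C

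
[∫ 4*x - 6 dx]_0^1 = -4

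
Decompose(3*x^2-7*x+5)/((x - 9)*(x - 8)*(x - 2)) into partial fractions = 1/(14*(x - 2)) - 47/(2*(x - 8)) + 185/(7*(x - 9))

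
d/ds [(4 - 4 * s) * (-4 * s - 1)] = 32*s - 12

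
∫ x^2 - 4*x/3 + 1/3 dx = x^3/3 - 2*x^2/3 + x/3 + C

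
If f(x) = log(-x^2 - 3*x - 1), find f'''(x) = (4*x^3 + 18*x^2 + 42*x + 36)/(x^6 + 9*x^5 + 30*x^4 + 45*x^3 + 30*x^2 + 9*x + 1)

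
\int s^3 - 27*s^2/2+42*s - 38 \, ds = s^4/4 - 9*s^3/2 + 21*s^2 - 38*s + C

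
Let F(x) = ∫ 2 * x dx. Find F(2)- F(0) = 4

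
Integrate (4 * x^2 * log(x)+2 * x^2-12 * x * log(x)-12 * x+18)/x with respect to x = 2*(x - 3)^2*log(x) + C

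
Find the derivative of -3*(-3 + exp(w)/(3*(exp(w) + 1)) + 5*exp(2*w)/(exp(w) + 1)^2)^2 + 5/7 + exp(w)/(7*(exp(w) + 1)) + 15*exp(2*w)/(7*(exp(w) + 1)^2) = (-2945*exp(4*w) + 7469*exp(3*w) + 4243*exp(2*w) + 129*exp(w))/(21*exp(5*w) + 105*exp(4*w) + 210*exp(3*w) + 210*exp(2*w) + 105*exp(w) + 21)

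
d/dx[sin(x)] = cos(x)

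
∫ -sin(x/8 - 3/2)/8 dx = cos(x/8 - 3/2) + C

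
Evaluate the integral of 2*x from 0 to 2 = 4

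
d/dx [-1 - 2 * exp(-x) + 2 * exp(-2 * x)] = (2*exp(x) - 4)*exp(-2*x)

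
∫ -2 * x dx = -x^2 + C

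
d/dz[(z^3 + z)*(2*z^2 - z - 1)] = 10*z^4 - 4*z^3 + 3*z^2 - 2*z - 1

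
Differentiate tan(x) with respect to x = cos(x)^(-2)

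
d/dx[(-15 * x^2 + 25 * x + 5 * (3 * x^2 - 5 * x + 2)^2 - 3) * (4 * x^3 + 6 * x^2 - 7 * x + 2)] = 1260*x^6 - 1980*x^5 - 2675*x^4 + 7440*x^3 - 5616*x^2 + 1934*x - 269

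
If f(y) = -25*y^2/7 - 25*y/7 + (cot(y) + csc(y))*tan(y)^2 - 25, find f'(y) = -50*y/7 + 2*tan(y)^3*csc(y) + tan(y)^2 - 18/7 + 1/cos(y)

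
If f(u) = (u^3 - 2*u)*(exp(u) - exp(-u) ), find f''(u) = (u^3*exp(2*u) - u^3 + 6*u^2*exp(2*u) + 6*u^2 + 4*u*exp(2*u) - 4*u - 4*exp(2*u) - 4)*exp(-u)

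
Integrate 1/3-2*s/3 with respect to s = -s^2/3 + s/3 + C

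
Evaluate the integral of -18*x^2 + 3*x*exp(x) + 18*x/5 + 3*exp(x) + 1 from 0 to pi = -6*pi^3 + pi + 9*pi^2/5 + 3*pi*exp(pi)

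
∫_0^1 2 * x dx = 1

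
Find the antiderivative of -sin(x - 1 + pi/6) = cos(x - 1 + pi/6) + C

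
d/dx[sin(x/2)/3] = cos(x/2)/6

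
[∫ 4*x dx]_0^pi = 2*pi^2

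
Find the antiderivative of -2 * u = -u^2 + C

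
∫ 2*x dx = x^2 + C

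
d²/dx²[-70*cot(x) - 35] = -140*cos(x)/sin(x)^3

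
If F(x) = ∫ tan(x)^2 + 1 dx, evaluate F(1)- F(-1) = 2*tan(1)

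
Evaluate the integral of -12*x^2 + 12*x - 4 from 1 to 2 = -14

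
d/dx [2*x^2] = 4*x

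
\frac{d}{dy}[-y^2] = -2*y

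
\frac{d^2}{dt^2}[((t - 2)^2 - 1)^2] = 12*t^2 - 48*t + 44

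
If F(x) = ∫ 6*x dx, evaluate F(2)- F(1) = 9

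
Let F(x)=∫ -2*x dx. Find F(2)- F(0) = -4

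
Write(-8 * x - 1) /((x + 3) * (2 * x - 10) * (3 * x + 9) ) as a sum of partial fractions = 41/(384*(x + 3)) - 23/(48*(x + 3)^2) - 41/(384*(x - 5))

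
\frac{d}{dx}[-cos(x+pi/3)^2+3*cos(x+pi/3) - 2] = -3*sin(x + pi/3) + cos(2*x + pi/6)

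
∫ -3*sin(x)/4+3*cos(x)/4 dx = 3*sqrt(2)*sin(x + pi/4)/4 + C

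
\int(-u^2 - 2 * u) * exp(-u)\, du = (u + 2)^2*exp(-u) + C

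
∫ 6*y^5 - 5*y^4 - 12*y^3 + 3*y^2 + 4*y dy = y^6 - y^5 - 3*y^4 + y^3 + 2*y^2 + C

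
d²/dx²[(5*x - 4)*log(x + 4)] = (5*x + 44)/(x^2 + 8*x + 16)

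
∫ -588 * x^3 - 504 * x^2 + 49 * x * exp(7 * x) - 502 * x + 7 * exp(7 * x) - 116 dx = x*(-147*x^3 - 168*x^2 - 251*x + 7*exp(7*x) - 116) + C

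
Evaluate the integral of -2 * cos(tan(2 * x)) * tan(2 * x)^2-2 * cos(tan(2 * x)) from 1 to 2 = -sin(tan(4)) + sin(tan(2))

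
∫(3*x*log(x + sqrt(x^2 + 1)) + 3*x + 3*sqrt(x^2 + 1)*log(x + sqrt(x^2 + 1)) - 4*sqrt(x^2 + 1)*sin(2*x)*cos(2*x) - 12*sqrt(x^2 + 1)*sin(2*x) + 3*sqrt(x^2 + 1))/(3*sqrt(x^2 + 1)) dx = (x + sqrt(x^2 + 1))*log(x + sqrt(x^2 + 1)) + cos(2*x)^2/3 + 2*cos(2*x) + C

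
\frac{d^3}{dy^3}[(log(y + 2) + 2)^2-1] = (4*log(y + 2) + 2)/(y^3 + 6*y^2 + 12*y + 8)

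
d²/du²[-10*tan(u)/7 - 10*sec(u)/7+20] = 10*(-2*sin(u)/cos(u)^2 + 1 - 2/cos(u)^2)/(7*cos(u))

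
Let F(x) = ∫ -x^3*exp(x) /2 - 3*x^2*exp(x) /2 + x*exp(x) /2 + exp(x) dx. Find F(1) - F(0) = -1/2 + E/2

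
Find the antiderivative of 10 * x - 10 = 5*x^2 - 10*x + C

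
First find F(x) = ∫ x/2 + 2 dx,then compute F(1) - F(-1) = 4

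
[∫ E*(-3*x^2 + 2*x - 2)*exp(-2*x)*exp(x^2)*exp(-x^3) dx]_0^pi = -E + exp(-pi^3 - 2*pi + 1 + pi^2)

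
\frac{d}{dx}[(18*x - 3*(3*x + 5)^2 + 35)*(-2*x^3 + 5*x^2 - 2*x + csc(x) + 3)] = 270*x^4 + 36*x^3 + 27*x^2*cot(x)*csc(x) - 678*x^2 + 72*x*cot(x)*csc(x) - 54*x*csc(x) - 274*x + 40*cot(x)*csc(x) - 72*csc(x) - 136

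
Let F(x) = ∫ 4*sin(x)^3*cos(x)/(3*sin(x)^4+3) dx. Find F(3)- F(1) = -log(sin(1)^4 + 1)/3 + log(sin(3)^4 + 1)/3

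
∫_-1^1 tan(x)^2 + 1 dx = 2*tan(1)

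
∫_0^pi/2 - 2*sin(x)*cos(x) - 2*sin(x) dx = -3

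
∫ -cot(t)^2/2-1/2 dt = cot(t)/2 + C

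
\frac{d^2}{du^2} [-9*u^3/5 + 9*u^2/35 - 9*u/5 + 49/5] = 18/35 - 54*u/5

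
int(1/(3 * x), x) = log(x)/3 + C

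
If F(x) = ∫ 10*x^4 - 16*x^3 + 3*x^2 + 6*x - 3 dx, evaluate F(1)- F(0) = -1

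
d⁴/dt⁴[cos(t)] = cos(t)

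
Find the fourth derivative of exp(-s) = exp(-s)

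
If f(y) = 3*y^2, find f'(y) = 6*y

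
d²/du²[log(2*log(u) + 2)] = (-log(u) - 2)/(u^2*log(u)^2 + 2*u^2*log(u) + u^2)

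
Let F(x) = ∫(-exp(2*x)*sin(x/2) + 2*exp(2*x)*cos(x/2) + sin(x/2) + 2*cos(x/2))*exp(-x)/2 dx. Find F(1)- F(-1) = (-2*exp(-1) + 2*E)*cos(1/2)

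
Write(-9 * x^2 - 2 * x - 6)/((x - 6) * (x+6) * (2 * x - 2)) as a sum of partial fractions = -53/(28*(x + 6)) + 17/(70*(x - 1)) - 57/(20*(x - 6))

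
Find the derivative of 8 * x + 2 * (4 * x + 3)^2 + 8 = 64*x + 56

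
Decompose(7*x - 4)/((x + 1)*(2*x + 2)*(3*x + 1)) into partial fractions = -57/(8*(3*x + 1)) + 19/(8*(x + 1)) + 11/(4*(x + 1)^2)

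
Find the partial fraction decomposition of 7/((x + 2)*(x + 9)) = -1/(x + 9) + 1/(x + 2)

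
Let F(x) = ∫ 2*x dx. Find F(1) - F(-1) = 0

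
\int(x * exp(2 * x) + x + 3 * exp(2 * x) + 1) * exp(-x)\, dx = 2*(x + 2)*sinh(x) + C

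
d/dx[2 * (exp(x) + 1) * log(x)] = (2*x*exp(x)*log(x) + 2*exp(x) + 2)/x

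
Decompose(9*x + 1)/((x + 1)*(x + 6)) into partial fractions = 53/(5*(x + 6)) - 8/(5*(x + 1))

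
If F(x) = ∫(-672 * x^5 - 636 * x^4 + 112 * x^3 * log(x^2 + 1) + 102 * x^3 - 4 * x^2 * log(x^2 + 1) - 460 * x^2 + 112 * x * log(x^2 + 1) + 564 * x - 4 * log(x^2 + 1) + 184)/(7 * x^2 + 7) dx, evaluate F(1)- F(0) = 3*log(2)/7 + 135/7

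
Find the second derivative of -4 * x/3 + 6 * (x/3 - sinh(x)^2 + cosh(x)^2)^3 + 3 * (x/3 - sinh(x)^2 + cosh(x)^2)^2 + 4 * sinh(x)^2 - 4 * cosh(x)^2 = 4*x/3 + 14/3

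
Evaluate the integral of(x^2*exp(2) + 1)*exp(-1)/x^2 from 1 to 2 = exp(-1)/2 + E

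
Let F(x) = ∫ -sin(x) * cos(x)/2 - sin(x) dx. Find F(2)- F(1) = -(cos(1)/2 + 1)^2 + (cos(2)/2 + 1)^2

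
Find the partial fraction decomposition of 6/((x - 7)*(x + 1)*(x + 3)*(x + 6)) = -2/(65*(x + 6)) + 1/(10*(x + 3)) - 3/(40*(x + 1)) + 3/(520*(x - 7))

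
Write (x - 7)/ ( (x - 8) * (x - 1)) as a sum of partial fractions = 6/(7*(x - 1)) + 1/(7*(x - 8))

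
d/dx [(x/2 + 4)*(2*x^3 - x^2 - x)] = 4*x^3 + 45*x^2/2 - 9*x - 4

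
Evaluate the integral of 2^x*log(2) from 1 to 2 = 2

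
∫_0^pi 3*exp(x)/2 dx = -3/2 + 3*exp(pi)/2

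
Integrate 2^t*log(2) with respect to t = 2^t + C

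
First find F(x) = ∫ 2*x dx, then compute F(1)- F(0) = 1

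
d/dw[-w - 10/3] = -1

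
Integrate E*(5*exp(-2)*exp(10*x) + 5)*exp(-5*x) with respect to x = 2*sinh(5*x - 1) + C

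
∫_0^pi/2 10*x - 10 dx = -5 + 5*(-1 + pi/2)^2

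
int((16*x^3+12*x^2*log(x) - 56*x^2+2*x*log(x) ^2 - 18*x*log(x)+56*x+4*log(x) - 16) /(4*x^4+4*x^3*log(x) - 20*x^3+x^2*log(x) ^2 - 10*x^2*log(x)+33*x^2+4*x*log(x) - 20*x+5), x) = log((2*x^2 + x*log(x) - 5*x + 2)^2 + 1) + C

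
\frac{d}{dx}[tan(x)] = cos(x)^(-2)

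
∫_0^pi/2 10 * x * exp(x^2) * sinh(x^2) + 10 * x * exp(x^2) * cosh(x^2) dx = 5*exp(pi^2/4)*sinh(pi^2/4)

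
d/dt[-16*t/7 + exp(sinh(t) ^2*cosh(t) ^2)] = exp(cosh(2*t)/2 - 1/2)*exp((cosh(2*t) - 1)^2/4)*sinh(4*t)/2 - 16/7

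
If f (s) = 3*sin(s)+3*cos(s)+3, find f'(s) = -3*sin(s) + 3*cos(s)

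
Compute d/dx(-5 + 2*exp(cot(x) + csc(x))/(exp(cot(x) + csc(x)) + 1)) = -2*(cos(x) + 1)*exp(1/sin(x))*exp(1/tan(x))/((exp(1/sin(x))*exp(1/tan(x)) + 1)^2*sin(x)^2)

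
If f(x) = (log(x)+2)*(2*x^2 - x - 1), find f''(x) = (4*x^2*log(x) + 14*x^2 - x + 1)/x^2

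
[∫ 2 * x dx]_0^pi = pi^2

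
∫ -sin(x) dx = cos(x) + C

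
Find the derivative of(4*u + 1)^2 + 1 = 32*u + 8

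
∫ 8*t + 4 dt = 4*t^2 + 4*t + C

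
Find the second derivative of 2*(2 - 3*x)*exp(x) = -6*x*exp(x) - 8*exp(x)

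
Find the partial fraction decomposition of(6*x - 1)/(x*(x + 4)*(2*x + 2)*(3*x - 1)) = 27/(104*(3*x - 1)) + 25/(312*(x + 4)) - 7/(24*(x + 1)) + 1/(8*x)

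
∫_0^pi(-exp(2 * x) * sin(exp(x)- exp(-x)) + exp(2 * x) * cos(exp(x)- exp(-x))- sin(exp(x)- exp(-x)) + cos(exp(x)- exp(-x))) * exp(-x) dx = -1 - sin(-exp(pi) + exp(-pi)) + cos(-exp(pi) + exp(-pi))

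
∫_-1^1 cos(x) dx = 2*sin(1)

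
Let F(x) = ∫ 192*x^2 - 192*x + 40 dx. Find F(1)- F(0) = 8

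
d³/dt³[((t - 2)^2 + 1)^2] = 24*t - 48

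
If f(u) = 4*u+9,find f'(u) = 4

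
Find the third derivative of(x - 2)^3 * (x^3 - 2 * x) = 120*x^3 - 360*x^2 + 240*x + 24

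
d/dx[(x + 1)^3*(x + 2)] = 4*x^3 + 15*x^2 + 18*x + 7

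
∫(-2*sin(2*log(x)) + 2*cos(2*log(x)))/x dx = sqrt(2)*sin(2*log(x) + pi/4) + C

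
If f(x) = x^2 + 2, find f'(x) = 2*x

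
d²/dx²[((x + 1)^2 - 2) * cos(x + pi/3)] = -x^2*cos(x + pi/3) - 4*x*sin(x + pi/3) - 2*x*cos(x + pi/3) - 4*sin(x + pi/3) + 3*cos(x + pi/3)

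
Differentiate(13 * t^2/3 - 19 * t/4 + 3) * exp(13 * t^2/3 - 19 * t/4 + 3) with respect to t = 338*t^3*exp(13*t^2/3 - 19*t/4 + 3)/9 - 247*t^2*exp(13*t^2/3 - 19*t/4 + 3)/4 + 2747*t*exp(13*t^2/3 - 19*t/4 + 3)/48 - 19*exp(13*t^2/3 - 19*t/4 + 3)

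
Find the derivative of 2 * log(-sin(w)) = 2/tan(w)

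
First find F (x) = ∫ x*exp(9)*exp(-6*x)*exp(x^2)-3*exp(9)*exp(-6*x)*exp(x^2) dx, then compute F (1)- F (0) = -exp(9)/2 + exp(4)/2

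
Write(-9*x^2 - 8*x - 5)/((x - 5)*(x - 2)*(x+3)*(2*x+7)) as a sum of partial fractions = 698/(187*(2*x + 7)) - 31/(20*(x + 3)) + 19/(55*(x - 2)) - 45/(68*(x - 5))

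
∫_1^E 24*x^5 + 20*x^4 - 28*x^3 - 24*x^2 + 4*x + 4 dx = (-2*E - 1 + exp(2) + 2*exp(3))^2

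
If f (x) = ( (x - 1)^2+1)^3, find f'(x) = 6*x^5 - 30*x^4 + 72*x^3 - 96*x^2 + 72*x - 24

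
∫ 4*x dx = 2*x^2 + C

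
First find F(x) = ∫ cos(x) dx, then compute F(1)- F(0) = sin(1)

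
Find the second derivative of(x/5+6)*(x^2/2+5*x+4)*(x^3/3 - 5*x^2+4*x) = x^4 + 50*x^3/3 - 112*x^2 - 780*x + 32/5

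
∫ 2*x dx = x^2 + C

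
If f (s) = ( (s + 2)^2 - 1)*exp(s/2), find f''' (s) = s^2*exp(s/2)/8 + 2*s*exp(s/2) + 51*exp(s/2)/8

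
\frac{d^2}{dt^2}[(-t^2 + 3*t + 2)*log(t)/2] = (-2*t^2*log(t) - 3*t^2 + 3*t - 2)/(2*t^2)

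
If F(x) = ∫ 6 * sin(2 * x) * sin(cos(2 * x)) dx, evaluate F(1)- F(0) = -3*cos(1) + 3*cos(cos(2))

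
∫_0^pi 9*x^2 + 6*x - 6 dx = -6*pi + 3*pi^2 + 3*pi^3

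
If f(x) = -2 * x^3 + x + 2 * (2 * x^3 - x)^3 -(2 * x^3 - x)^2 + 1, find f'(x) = 144*x^8 - 168*x^6 - 24*x^5 + 60*x^4 + 16*x^3 - 12*x^2 - 2*x + 1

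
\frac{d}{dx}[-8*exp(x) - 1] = -8*exp(x)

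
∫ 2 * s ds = s^2 + C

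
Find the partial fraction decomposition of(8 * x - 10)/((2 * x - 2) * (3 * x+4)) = 31/(7*(3*x + 4)) - 1/(7*(x - 1))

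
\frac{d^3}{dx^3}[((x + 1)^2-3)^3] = 120*x^3 + 360*x^2 + 144*x - 96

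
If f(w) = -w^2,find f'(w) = -2*w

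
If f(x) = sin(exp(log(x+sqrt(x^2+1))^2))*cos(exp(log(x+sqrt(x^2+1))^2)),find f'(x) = 2*(x + sqrt(x^2 + 1))*exp(log(x + sqrt(x^2 + 1))^2)*log(x + sqrt(x^2 + 1))*cos(2*exp(log(x + sqrt(x^2 + 1))^2))/(x^2 + x*sqrt(x^2 + 1) + 1)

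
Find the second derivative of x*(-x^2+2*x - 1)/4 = 1 - 3*x/2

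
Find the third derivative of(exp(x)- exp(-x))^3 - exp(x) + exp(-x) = (27*exp(6*x) - 4*exp(4*x) - 4*exp(2*x) + 27)*exp(-3*x)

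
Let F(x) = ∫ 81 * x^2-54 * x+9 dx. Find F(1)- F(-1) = 72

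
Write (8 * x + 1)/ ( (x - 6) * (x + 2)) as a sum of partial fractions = 15/(8*(x + 2)) + 49/(8*(x - 6))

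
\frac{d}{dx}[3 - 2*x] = -2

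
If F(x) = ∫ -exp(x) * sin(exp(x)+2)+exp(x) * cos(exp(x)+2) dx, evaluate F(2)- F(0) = sqrt(2)*(sin(pi/4 + 2 + exp(2)) - sin(pi/4 + 3))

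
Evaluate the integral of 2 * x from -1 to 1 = 0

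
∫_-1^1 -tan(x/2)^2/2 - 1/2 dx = -2*tan(1/2)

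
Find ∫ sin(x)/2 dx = -cos(x)/2 + C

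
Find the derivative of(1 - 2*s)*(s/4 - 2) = 17/4 - s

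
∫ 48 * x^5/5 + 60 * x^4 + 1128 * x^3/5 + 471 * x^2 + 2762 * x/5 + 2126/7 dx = 8*x^6/5 + 12*x^5 + 282*x^4/5 + 157*x^3 + 1381*x^2/5 + 2126*x/7 + C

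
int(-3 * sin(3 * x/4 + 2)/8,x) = cos(3*x/4 + 2)/2 + C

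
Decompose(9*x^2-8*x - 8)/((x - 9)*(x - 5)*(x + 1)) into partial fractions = 3/(20*(x + 1)) - 59/(8*(x - 5)) + 649/(40*(x - 9))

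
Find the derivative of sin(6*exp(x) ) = 6*exp(x)*cos(6*exp(x))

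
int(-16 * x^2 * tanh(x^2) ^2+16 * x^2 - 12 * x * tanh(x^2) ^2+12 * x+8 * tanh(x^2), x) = 2*(4*x + 3)*tanh(x^2) + C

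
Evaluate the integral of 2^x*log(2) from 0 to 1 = 1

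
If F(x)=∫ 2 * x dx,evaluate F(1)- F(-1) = 0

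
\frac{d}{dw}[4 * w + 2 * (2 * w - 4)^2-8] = 16*w - 28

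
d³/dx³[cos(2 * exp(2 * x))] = 64*exp(6*x)*sin(2*exp(2*x)) - 96*exp(4*x)*cos(2*exp(2*x)) - 16*exp(2*x)*sin(2*exp(2*x))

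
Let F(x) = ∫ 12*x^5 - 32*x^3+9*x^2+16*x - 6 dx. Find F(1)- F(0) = -1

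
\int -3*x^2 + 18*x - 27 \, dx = -x^3 + 9*x^2 - 27*x + C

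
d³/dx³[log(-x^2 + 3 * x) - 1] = (4*x^3 - 18*x^2 + 54*x - 54)/(x^6 - 9*x^5 + 27*x^4 - 27*x^3)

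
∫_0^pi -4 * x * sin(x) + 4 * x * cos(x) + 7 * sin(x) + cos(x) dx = 6 - 4*pi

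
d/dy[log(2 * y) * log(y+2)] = (y*log(y) + y*log(y + 2) + y*log(2) + 2*log(y + 2))/(y^2 + 2*y)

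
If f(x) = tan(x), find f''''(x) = 24*tan(x)^5 + 40*tan(x)^3 + 16*tan(x)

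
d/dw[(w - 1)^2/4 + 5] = w/2 - 1/2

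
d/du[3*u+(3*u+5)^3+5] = 81*u^2 + 270*u + 228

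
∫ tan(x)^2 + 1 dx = tan(x) + C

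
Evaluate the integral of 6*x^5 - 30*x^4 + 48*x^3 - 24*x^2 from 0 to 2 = 0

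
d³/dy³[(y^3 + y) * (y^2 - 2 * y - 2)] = 60*y^2 - 48*y - 6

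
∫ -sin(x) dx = cos(x) + C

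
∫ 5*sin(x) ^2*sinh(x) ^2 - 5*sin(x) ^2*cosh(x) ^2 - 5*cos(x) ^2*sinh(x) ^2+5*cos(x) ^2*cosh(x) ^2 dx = 5*sin(2*x)/2 + C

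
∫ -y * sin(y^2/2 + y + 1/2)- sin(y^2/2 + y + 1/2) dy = cos((y + 1)^2/2) + C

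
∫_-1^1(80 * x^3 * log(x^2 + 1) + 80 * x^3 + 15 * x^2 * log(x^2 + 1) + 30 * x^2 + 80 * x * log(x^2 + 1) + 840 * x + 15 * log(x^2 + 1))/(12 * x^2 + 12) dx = 5*log(2)/2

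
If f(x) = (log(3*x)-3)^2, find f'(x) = (2*log(x) - 6 + 2*log(3))/x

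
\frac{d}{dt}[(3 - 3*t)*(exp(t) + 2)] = -3*t*exp(t) - 6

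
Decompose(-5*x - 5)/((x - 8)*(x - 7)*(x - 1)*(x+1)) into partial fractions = -5/(42*(x - 1)) + 5/(6*(x - 7)) - 5/(7*(x - 8))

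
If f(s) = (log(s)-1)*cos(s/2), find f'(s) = (-s*log(s)*sin(s/2) + s*sin(s/2) + 2*cos(s/2))/(2*s)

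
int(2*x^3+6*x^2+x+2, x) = x^4/2 + 2*x^3 + x^2/2 + 2*x + C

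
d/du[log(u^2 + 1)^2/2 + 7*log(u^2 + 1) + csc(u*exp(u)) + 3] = (-u^3*exp(u)*cot(u*exp(u))*csc(u*exp(u)) - u^2*exp(u)*cot(u*exp(u))*csc(u*exp(u)) - u*exp(u)*cot(u*exp(u))*csc(u*exp(u)) + 2*u*log(u^2 + 1) + 14*u - exp(u)*cot(u*exp(u))*csc(u*exp(u)))/(u^2 + 1)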